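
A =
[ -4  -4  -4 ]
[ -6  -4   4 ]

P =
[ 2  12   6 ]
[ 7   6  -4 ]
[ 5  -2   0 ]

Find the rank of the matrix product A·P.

First compute AP:
[[-56, -64,  -8],
 [-20, -104, -20]]
Now row reduce the product.
R2 ← R2 − (5/14)·R1: [0, -568/7, -120/7]
2 nonzero rows, so rank(AP) = 2.

2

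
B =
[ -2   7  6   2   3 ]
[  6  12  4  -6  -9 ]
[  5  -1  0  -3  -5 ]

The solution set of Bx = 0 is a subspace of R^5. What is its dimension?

Row reduce to echelon form.
R2 ← R2 + (3)·R1: [0, 33, 22, 0, 0]
R3 ← R3 + (5/2)·R1: [0, 33/2, 15, 2, 5/2]
R3 ← R3 − (1/2)·R2: [0, 0, 4, 2, 5/2]
3 nonzero rows, so rank(B) = 3.
B has 5 columns; by rank–nullity, nullity = 5 − 3 = 2.

2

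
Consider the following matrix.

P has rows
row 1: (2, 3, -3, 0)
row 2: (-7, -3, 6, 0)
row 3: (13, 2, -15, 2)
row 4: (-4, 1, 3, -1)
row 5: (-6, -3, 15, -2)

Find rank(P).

Row reduce to echelon form.
R2 ← R2 + (7/2)·R1: [0, 15/2, -9/2, 0]
R3 ← R3 − (13/2)·R1: [0, -35/2, 9/2, 2]
R4 ← R4 + (2)·R1: [0, 7, -3, -1]
R5 ← R5 + (3)·R1: [0, 6, 6, -2]
R3 ← R3 + (7/3)·R2: [0, 0, -6, 2]
R4 ← R4 − (14/15)·R2: [0, 0, 6/5, -1]
R5 ← R5 − (4/5)·R2: [0, 0, 48/5, -2]
R4 ← R4 + (1/5)·R3: [0, 0, 0, -3/5]
R5 ← R5 + (8/5)·R3: [0, 0, 0, 6/5]
R5 ← R5 + (2)·R4: [0, 0, 0, 0]
Echelon form has 4 nonzero rows, so rank(P) = 4.

4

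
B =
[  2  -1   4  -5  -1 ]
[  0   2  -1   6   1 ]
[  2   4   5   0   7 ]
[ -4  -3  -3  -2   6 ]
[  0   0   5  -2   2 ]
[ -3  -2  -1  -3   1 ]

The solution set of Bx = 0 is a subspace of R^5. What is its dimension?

Row reduce to echelon form.
R3 ← R3 − R1: [0, 5, 1, 5, 8]
R4 ← R4 + (2)·R1: [0, -5, 5, -12, 4]
R6 ← R6 + (3/2)·R1: [0, -7/2, 5, -21/2, -1/2]
R3 ← R3 − (5/2)·R2: [0, 0, 7/2, -10, 11/2]
R4 ← R4 + (5/2)·R2: [0, 0, 5/2, 3, 13/2]
R6 ← R6 + (7/4)·R2: [0, 0, 13/4, 0, 5/4]
R4 ← R4 − (5/7)·R3: [0, 0, 0, 71/7, 18/7]
R5 ← R5 − (10/7)·R3: [0, 0, 0, 86/7, -41/7]
R6 ← R6 − (13/14)·R3: [0, 0, 0, 65/7, -27/7]
R5 ← R5 − (86/71)·R4: [0, 0, 0, 0, -637/71]
R6 ← R6 − (65/71)·R4: [0, 0, 0, 0, -441/71]
R6 ← R6 − (9/13)·R5: [0, 0, 0, 0, 0]
5 nonzero rows, so rank(B) = 5.
B has 5 columns; by rank–nullity, nullity = 5 − 5 = 0.

0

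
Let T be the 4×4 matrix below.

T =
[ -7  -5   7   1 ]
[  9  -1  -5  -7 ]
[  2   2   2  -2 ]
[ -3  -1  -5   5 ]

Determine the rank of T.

3

Row reduce to echelon form.
R2 ← R2 + (9/7)·R1: [0, -52/7, 4, -40/7]
R3 ← R3 + (2/7)·R1: [0, 4/7, 4, -12/7]
R4 ← R4 − (3/7)·R1: [0, 8/7, -8, 32/7]
R3 ← R3 + (1/13)·R2: [0, 0, 56/13, -28/13]
R4 ← R4 + (2/13)·R2: [0, 0, -96/13, 48/13]
R4 ← R4 + (12/7)·R3: [0, 0, 0, 0]
Echelon form has 3 nonzero rows, so rank(T) = 3.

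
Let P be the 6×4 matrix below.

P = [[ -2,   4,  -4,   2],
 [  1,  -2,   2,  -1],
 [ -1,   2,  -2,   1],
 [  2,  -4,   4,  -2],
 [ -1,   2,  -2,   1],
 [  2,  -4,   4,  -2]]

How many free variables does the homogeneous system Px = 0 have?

Row reduce to echelon form.
R2 ← R2 + (1/2)·R1: [0, 0, 0, 0]
R3 ← R3 − (1/2)·R1: [0, 0, 0, 0]
R4 ← R4 + R1: [0, 0, 0, 0]
R5 ← R5 − (1/2)·R1: [0, 0, 0, 0]
R6 ← R6 + R1: [0, 0, 0, 0]
1 nonzero row, so rank(P) = 1.
P has 4 columns; by rank–nullity, nullity = 4 − 1 = 3.

3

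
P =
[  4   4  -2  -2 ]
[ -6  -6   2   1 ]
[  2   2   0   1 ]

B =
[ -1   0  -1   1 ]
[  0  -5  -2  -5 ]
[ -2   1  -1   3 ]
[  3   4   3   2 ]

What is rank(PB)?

2

First compute PB:
[[ -6, -30, -16, -26],
 [  5,  36,  19,  32],
 [  1,  -6,  -3,  -6]]
Now row reduce the product.
R2 ← R2 + (5/6)·R1: [0, 11, 17/3, 31/3]
R3 ← R3 + (1/6)·R1: [0, -11, -17/3, -31/3]
R3 ← R3 + R2: [0, 0, 0, 0]
2 nonzero rows, so rank(PB) = 2.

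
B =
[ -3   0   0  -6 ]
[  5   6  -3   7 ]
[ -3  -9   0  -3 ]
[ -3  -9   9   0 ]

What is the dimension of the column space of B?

Row reduce to echelon form.
R2 ← R2 + (5/3)·R1: [0, 6, -3, -3]
R3 ← R3 − R1: [0, -9, 0, 3]
R4 ← R4 − R1: [0, -9, 9, 6]
R3 ← R3 + (3/2)·R2: [0, 0, -9/2, -3/2]
R4 ← R4 + (3/2)·R2: [0, 0, 9/2, 3/2]
R4 ← R4 + R3: [0, 0, 0, 0]
Echelon form has 3 nonzero rows, so rank(B) = 3.
The column space has dimension equal to the rank: 3.

3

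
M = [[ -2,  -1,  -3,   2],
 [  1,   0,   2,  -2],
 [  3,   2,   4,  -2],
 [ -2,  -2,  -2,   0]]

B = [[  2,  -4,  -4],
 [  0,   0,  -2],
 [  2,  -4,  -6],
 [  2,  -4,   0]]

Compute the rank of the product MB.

2

First compute MB:
[[ -6,  12,  28],
 [  2,  -4, -16],
 [ 10, -20, -40],
 [ -8,  16,  24]]
Now row reduce the product.
R2 ← R2 + (1/3)·R1: [0, 0, -20/3]
R3 ← R3 + (5/3)·R1: [0, 0, 20/3]
R4 ← R4 − (4/3)·R1: [0, 0, -40/3]
R3 ← R3 + R2: [0, 0, 0]
R4 ← R4 − (2)·R2: [0, 0, 0]
2 nonzero rows, so rank(MB) = 2.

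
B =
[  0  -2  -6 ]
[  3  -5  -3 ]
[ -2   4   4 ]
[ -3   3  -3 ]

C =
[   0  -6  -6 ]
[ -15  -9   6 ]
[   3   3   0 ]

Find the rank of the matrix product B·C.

2

First compute BC:
[[ 12,   0, -12],
 [ 66,  18, -48],
 [-48, -12,  36],
 [-54, -18,  36]]
Now row reduce the product.
R2 ← R2 − (11/2)·R1: [0, 18, 18]
R3 ← R3 + (4)·R1: [0, -12, -12]
R4 ← R4 + (9/2)·R1: [0, -18, -18]
R3 ← R3 + (2/3)·R2: [0, 0, 0]
R4 ← R4 + R2: [0, 0, 0]
2 nonzero rows, so rank(BC) = 2.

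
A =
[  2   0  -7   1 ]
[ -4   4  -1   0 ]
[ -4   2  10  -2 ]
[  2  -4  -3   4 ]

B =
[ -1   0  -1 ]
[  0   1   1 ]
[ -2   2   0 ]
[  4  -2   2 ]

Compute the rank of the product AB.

2

First compute AB:
[[ 16, -16,   0],
 [  6,   2,   8],
 [-24,  26,   2],
 [ 20, -18,   2]]
Now row reduce the product.
R2 ← R2 − (3/8)·R1: [0, 8, 8]
R3 ← R3 + (3/2)·R1: [0, 2, 2]
R4 ← R4 − (5/4)·R1: [0, 2, 2]
R3 ← R3 − (1/4)·R2: [0, 0, 0]
R4 ← R4 − (1/4)·R2: [0, 0, 0]
2 nonzero rows, so rank(AB) = 2.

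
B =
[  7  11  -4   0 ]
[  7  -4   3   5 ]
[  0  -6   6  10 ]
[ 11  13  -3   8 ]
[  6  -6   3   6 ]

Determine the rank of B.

Row reduce to echelon form.
R2 ← R2 − R1: [0, -15, 7, 5]
R4 ← R4 − (11/7)·R1: [0, -30/7, 23/7, 8]
R5 ← R5 − (6/7)·R1: [0, -108/7, 45/7, 6]
R3 ← R3 − (2/5)·R2: [0, 0, 16/5, 8]
R4 ← R4 − (2/7)·R2: [0, 0, 9/7, 46/7]
R5 ← R5 − (36/35)·R2: [0, 0, -27/35, 6/7]
R4 ← R4 − (45/112)·R3: [0, 0, 0, 47/14]
R5 ← R5 + (27/112)·R3: [0, 0, 0, 39/14]
R5 ← R5 − (39/47)·R4: [0, 0, 0, 0]
Echelon form has 4 nonzero rows, so rank(B) = 4.

4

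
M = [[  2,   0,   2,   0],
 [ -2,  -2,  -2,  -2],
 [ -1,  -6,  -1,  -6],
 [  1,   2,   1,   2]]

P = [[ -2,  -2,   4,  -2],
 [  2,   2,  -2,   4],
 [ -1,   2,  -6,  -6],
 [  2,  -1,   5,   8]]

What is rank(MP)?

2

First compute MP:
[[ -6,   0,  -4, -16],
 [ -2,  -2,  -2,  -8],
 [-21,  -6, -16, -64],
 [  5,   2,   4,  16]]
Now row reduce the product.
R2 ← R2 − (1/3)·R1: [0, -2, -2/3, -8/3]
R3 ← R3 − (7/2)·R1: [0, -6, -2, -8]
R4 ← R4 + (5/6)·R1: [0, 2, 2/3, 8/3]
R3 ← R3 − (3)·R2: [0, 0, 0, 0]
R4 ← R4 + R2: [0, 0, 0, 0]
2 nonzero rows, so rank(MP) = 2.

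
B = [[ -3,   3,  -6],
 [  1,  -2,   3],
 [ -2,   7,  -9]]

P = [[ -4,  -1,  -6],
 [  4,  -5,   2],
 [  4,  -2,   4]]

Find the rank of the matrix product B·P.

First compute BP:
[[  0,   0,   0],
 [  0,   3,   2],
 [  0, -15, -10]]
Now row reduce the product.
Swap R1 ↔ R2
R3 ← R3 + (5)·R1: [0, 0, 0]
1 nonzero row, so rank(BP) = 1.

1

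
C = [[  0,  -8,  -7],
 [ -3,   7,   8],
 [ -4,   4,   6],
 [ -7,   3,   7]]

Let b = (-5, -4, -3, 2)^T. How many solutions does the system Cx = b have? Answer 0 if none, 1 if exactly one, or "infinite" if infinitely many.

0

Row reduce the augmented matrix [C | b].
Swap R1 ↔ R2
R3 ← R3 − (4/3)·R1: [0, -16/3, -14/3, 7/3]
R4 ← R4 − (7/3)·R1: [0, -40/3, -35/3, 34/3]
R3 ← R3 − (2/3)·R2: [0, 0, 0, 17/3]
R4 ← R4 − (5/3)·R2: [0, 0, 0, 59/3]
R4 ← R4 − (59/17)·R3: [0, 0, 0, 0]
The echelon form has 3 nonzero rows; the last pivot sits in the augmented column, so rank(C) = 2 but rank([C|b]) = 3.
Since the ranks differ, the system is inconsistent.
It has no solutions.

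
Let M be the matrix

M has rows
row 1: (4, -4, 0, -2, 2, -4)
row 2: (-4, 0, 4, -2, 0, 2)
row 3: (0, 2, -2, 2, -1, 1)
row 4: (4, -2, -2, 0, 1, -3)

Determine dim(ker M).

4

Row reduce to echelon form.
R2 ← R2 + R1: [0, -4, 4, -4, 2, -2]
R4 ← R4 − R1: [0, 2, -2, 2, -1, 1]
R3 ← R3 + (1/2)·R2: [0, 0, 0, 0, 0, 0]
R4 ← R4 + (1/2)·R2: [0, 0, 0, 0, 0, 0]
2 nonzero rows, so rank(M) = 2.
M has 6 columns; by rank–nullity, nullity = 6 − 2 = 4.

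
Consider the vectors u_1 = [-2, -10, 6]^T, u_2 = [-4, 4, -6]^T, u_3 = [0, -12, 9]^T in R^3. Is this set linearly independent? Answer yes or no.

Form the matrix with these vectors as rows and row reduce.
R2 ← R2 − (2)·R1: [0, 24, -18]
R3 ← R3 + (1/2)·R2: [0, 0, 0]
2 nonzero rows, so the 3 vectors span a space of dimension 2.
Since 2 < 3, the vectors are linearly dependent.

no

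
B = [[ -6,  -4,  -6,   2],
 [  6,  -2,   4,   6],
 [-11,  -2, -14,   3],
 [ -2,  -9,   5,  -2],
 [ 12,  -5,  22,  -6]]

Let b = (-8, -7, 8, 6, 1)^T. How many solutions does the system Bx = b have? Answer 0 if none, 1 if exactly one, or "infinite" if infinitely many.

0

Row reduce the augmented matrix [B | b].
R2 ← R2 + R1: [0, -6, -2, 8, -15]
R3 ← R3 − (11/6)·R1: [0, 16/3, -3, -2/3, 68/3]
R4 ← R4 − (1/3)·R1: [0, -23/3, 7, -8/3, 26/3]
R5 ← R5 + (2)·R1: [0, -13, 10, -2, -15]
R3 ← R3 + (8/9)·R2: [0, 0, -43/9, 58/9, 28/3]
R4 ← R4 − (23/18)·R2: [0, 0, 86/9, -116/9, 167/6]
R5 ← R5 − (13/6)·R2: [0, 0, 43/3, -58/3, 35/2]
R4 ← R4 + (2)·R3: [0, 0, 0, 0, 93/2]
R5 ← R5 + (3)·R3: [0, 0, 0, 0, 91/2]
R5 ← R5 − (91/93)·R4: [0, 0, 0, 0, 0]
The echelon form has 4 nonzero rows; the last pivot sits in the augmented column, so rank(B) = 3 but rank([B|b]) = 4.
Since the ranks differ, the system is inconsistent.
It has no solutions.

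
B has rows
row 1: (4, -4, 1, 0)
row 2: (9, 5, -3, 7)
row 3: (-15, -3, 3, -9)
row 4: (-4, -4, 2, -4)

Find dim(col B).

2

Row reduce to echelon form.
R2 ← R2 − (9/4)·R1: [0, 14, -21/4, 7]
R3 ← R3 + (15/4)·R1: [0, -18, 27/4, -9]
R4 ← R4 + R1: [0, -8, 3, -4]
R3 ← R3 + (9/7)·R2: [0, 0, 0, 0]
R4 ← R4 + (4/7)·R2: [0, 0, 0, 0]
Echelon form has 2 nonzero rows, so rank(B) = 2.
The column space has dimension equal to the rank: 2.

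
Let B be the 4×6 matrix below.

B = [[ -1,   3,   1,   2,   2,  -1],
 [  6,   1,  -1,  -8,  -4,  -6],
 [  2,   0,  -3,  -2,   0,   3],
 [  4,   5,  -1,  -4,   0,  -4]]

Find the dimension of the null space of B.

Row reduce to echelon form.
R2 ← R2 + (6)·R1: [0, 19, 5, 4, 8, -12]
R3 ← R3 + (2)·R1: [0, 6, -1, 2, 4, 1]
R4 ← R4 + (4)·R1: [0, 17, 3, 4, 8, -8]
R3 ← R3 − (6/19)·R2: [0, 0, -49/19, 14/19, 28/19, 91/19]
R4 ← R4 − (17/19)·R2: [0, 0, -28/19, 8/19, 16/19, 52/19]
R4 ← R4 − (4/7)·R3: [0, 0, 0, 0, 0, 0]
3 nonzero rows, so rank(B) = 3.
B has 6 columns; by rank–nullity, nullity = 6 − 3 = 3.

3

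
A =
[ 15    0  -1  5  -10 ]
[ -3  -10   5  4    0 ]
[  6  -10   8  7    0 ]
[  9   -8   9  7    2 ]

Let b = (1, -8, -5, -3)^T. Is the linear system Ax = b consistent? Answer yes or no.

Row reduce the augmented matrix [A | b].
R2 ← R2 + (1/5)·R1: [0, -10, 24/5, 5, -2, -39/5]
R3 ← R3 − (2/5)·R1: [0, -10, 42/5, 5, 4, -27/5]
R4 ← R4 − (3/5)·R1: [0, -8, 48/5, 4, 8, -18/5]
R3 ← R3 − R2: [0, 0, 18/5, 0, 6, 12/5]
R4 ← R4 − (4/5)·R2: [0, 0, 144/25, 0, 48/5, 66/25]
R4 ← R4 − (8/5)·R3: [0, 0, 0, 0, 0, -6/5]
The echelon form has 4 nonzero rows; the last pivot sits in the augmented column, so rank(A) = 3 but rank([A|b]) = 4.
Since the ranks differ, the system is inconsistent.

no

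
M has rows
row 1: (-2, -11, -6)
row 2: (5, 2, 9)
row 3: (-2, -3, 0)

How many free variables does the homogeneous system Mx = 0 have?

Row reduce to echelon form.
R2 ← R2 + (5/2)·R1: [0, -51/2, -6]
R3 ← R3 − R1: [0, 8, 6]
R3 ← R3 + (16/51)·R2: [0, 0, 70/17]
3 nonzero rows, so rank(M) = 3.
M has 3 columns; by rank–nullity, nullity = 3 − 3 = 0.

0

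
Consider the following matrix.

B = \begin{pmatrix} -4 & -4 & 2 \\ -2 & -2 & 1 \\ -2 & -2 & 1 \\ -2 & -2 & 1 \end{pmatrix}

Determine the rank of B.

1

Row reduce to echelon form.
R2 ← R2 − (1/2)·R1: [0, 0, 0]
R3 ← R3 − (1/2)·R1: [0, 0, 0]
R4 ← R4 − (1/2)·R1: [0, 0, 0]
Echelon form has 1 nonzero row, so rank(B) = 1.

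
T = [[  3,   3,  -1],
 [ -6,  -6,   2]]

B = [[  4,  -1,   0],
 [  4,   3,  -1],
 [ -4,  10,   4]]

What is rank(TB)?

1

First compute TB:
[[ 28,  -4,  -7],
 [-56,   8,  14]]
Now row reduce the product.
R2 ← R2 + (2)·R1: [0, 0, 0]
1 nonzero row, so rank(TB) = 1.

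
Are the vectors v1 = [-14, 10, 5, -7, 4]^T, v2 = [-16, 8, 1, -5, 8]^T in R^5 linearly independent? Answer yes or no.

Form the matrix with these vectors as rows and row reduce.
R2 ← R2 − (8/7)·R1: [0, -24/7, -33/7, 3, 24/7]
2 nonzero rows, so the 2 vectors span a space of dimension 2.
Since 2 = 2, the vectors are linearly independent.

yes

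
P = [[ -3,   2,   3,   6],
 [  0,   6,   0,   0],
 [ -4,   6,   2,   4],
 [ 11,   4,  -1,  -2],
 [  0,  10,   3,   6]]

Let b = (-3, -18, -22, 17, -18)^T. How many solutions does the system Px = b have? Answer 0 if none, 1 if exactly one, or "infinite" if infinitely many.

infinite

Row reduce the augmented matrix [P | b].
R3 ← R3 − (4/3)·R1: [0, 10/3, -2, -4, -18]
R4 ← R4 + (11/3)·R1: [0, 34/3, 10, 20, 6]
R3 ← R3 − (5/9)·R2: [0, 0, -2, -4, -8]
R4 ← R4 − (17/9)·R2: [0, 0, 10, 20, 40]
R5 ← R5 − (5/3)·R2: [0, 0, 3, 6, 12]
R4 ← R4 + (5)·R3: [0, 0, 0, 0, 0]
R5 ← R5 + (3/2)·R3: [0, 0, 0, 0, 0]
The echelon form has 3 nonzero rows, and every pivot lies in the first 4 columns, so rank(P) = rank([P|b]) = 3.
The system is consistent.
rank = 3 < 4 unknowns, so there are infinitely many solutions.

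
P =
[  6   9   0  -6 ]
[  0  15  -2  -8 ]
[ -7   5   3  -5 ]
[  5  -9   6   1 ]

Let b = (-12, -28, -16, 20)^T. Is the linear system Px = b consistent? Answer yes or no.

Row reduce the augmented matrix [P | b].
R3 ← R3 + (7/6)·R1: [0, 31/2, 3, -12, -30]
R4 ← R4 − (5/6)·R1: [0, -33/2, 6, 6, 30]
R3 ← R3 − (31/30)·R2: [0, 0, 76/15, -56/15, -16/15]
R4 ← R4 + (11/10)·R2: [0, 0, 19/5, -14/5, -4/5]
R4 ← R4 − (3/4)·R3: [0, 0, 0, 0, 0]
The echelon form has 3 nonzero rows, and every pivot lies in the first 4 columns, so rank(P) = rank([P|b]) = 3.
The system is consistent.

yes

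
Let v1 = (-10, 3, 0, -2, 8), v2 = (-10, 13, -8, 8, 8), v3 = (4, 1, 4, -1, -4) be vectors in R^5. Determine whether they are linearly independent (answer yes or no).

yes

Form the matrix with these vectors as rows and row reduce.
R2 ← R2 − R1: [0, 10, -8, 10, 0]
R3 ← R3 + (2/5)·R1: [0, 11/5, 4, -9/5, -4/5]
R3 ← R3 − (11/50)·R2: [0, 0, 144/25, -4, -4/5]
3 nonzero rows, so the 3 vectors span a space of dimension 3.
Since 3 = 3, the vectors are linearly independent.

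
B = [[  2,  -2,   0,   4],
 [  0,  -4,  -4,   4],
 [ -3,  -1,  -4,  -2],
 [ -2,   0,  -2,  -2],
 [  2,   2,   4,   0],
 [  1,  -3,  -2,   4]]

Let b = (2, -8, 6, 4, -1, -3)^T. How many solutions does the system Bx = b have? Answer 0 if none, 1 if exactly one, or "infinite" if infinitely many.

Row reduce the augmented matrix [B | b].
R3 ← R3 + (3/2)·R1: [0, -4, -4, 4, 9]
R4 ← R4 + R1: [0, -2, -2, 2, 6]
R5 ← R5 − R1: [0, 4, 4, -4, -3]
R6 ← R6 − (1/2)·R1: [0, -2, -2, 2, -4]
R3 ← R3 − R2: [0, 0, 0, 0, 17]
R4 ← R4 − (1/2)·R2: [0, 0, 0, 0, 10]
R5 ← R5 + R2: [0, 0, 0, 0, -11]
R6 ← R6 − (1/2)·R2: [0, 0, 0, 0, 0]
R4 ← R4 − (10/17)·R3: [0, 0, 0, 0, 0]
R5 ← R5 + (11/17)·R3: [0, 0, 0, 0, 0]
The echelon form has 3 nonzero rows; the last pivot sits in the augmented column, so rank(B) = 2 but rank([B|b]) = 3.
Since the ranks differ, the system is inconsistent.
It has no solutions.

0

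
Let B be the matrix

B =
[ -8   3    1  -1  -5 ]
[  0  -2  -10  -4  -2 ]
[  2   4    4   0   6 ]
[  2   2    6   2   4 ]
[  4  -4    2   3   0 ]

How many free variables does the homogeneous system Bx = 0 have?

Row reduce to echelon form.
R3 ← R3 + (1/4)·R1: [0, 19/4, 17/4, -1/4, 19/4]
R4 ← R4 + (1/4)·R1: [0, 11/4, 25/4, 7/4, 11/4]
R5 ← R5 + (1/2)·R1: [0, -5/2, 5/2, 5/2, -5/2]
R3 ← R3 + (19/8)·R2: [0, 0, -39/2, -39/4, 0]
R4 ← R4 + (11/8)·R2: [0, 0, -15/2, -15/4, 0]
R5 ← R5 − (5/4)·R2: [0, 0, 15, 15/2, 0]
R4 ← R4 − (5/13)·R3: [0, 0, 0, 0, 0]
R5 ← R5 + (10/13)·R3: [0, 0, 0, 0, 0]
3 nonzero rows, so rank(B) = 3.
B has 5 columns; by rank–nullity, nullity = 5 − 3 = 2.

2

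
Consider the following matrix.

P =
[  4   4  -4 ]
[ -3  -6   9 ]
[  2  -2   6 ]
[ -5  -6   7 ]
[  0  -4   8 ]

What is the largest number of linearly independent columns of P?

Row reduce to echelon form.
R2 ← R2 + (3/4)·R1: [0, -3, 6]
R3 ← R3 − (1/2)·R1: [0, -4, 8]
R4 ← R4 + (5/4)·R1: [0, -1, 2]
R3 ← R3 − (4/3)·R2: [0, 0, 0]
R4 ← R4 − (1/3)·R2: [0, 0, 0]
R5 ← R5 − (4/3)·R2: [0, 0, 0]
Echelon form has 2 nonzero rows, so rank(P) = 2.
The rank gives the maximum number of linearly independent columns: 2.

2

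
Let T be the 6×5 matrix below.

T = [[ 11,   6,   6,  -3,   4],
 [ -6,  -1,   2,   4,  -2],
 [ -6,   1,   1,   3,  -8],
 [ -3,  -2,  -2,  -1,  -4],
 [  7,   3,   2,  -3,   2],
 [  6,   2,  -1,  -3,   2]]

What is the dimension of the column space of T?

Row reduce to echelon form.
R2 ← R2 + (6/11)·R1: [0, 25/11, 58/11, 26/11, 2/11]
R3 ← R3 + (6/11)·R1: [0, 47/11, 47/11, 15/11, -64/11]
R4 ← R4 + (3/11)·R1: [0, -4/11, -4/11, -20/11, -32/11]
R5 ← R5 − (7/11)·R1: [0, -9/11, -20/11, -12/11, -6/11]
R6 ← R6 − (6/11)·R1: [0, -14/11, -47/11, -15/11, -2/11]
R3 ← R3 − (47/25)·R2: [0, 0, -141/25, -77/25, -154/25]
R4 ← R4 + (4/25)·R2: [0, 0, 12/25, -36/25, -72/25]
R5 ← R5 + (9/25)·R2: [0, 0, 2/25, -6/25, -12/25]
R6 ← R6 + (14/25)·R2: [0, 0, -33/25, -1/25, -2/25]
R4 ← R4 + (4/47)·R3: [0, 0, 0, -80/47, -160/47]
R5 ← R5 + (2/141)·R3: [0, 0, 0, -40/141, -80/141]
R6 ← R6 − (11/47)·R3: [0, 0, 0, 32/47, 64/47]
R5 ← R5 − (1/6)·R4: [0, 0, 0, 0, 0]
R6 ← R6 + (2/5)·R4: [0, 0, 0, 0, 0]
Echelon form has 4 nonzero rows, so rank(T) = 4.
The column space has dimension equal to the rank: 4.

4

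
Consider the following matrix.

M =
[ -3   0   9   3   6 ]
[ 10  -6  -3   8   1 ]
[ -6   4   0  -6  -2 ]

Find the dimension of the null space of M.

3

Row reduce to echelon form.
R2 ← R2 + (10/3)·R1: [0, -6, 27, 18, 21]
R3 ← R3 − (2)·R1: [0, 4, -18, -12, -14]
R3 ← R3 + (2/3)·R2: [0, 0, 0, 0, 0]
2 nonzero rows, so rank(M) = 2.
M has 5 columns; by rank–nullity, nullity = 5 − 2 = 3.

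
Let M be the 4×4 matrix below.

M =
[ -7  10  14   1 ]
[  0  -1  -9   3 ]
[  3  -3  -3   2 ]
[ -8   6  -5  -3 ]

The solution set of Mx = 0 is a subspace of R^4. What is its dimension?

Row reduce to echelon form.
R3 ← R3 + (3/7)·R1: [0, 9/7, 3, 17/7]
R4 ← R4 − (8/7)·R1: [0, -38/7, -21, -29/7]
R3 ← R3 + (9/7)·R2: [0, 0, -60/7, 44/7]
R4 ← R4 − (38/7)·R2: [0, 0, 195/7, -143/7]
R4 ← R4 + (13/4)·R3: [0, 0, 0, 0]
3 nonzero rows, so rank(M) = 3.
M has 4 columns; by rank–nullity, nullity = 4 − 3 = 1.

1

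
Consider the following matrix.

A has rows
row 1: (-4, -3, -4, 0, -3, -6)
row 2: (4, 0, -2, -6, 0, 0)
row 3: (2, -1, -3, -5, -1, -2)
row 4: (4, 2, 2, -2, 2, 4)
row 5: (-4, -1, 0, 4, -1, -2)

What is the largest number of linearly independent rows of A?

Row reduce to echelon form.
R2 ← R2 + R1: [0, -3, -6, -6, -3, -6]
R3 ← R3 + (1/2)·R1: [0, -5/2, -5, -5, -5/2, -5]
R4 ← R4 + R1: [0, -1, -2, -2, -1, -2]
R5 ← R5 − R1: [0, 2, 4, 4, 2, 4]
R3 ← R3 − (5/6)·R2: [0, 0, 0, 0, 0, 0]
R4 ← R4 − (1/3)·R2: [0, 0, 0, 0, 0, 0]
R5 ← R5 + (2/3)·R2: [0, 0, 0, 0, 0, 0]
Echelon form has 2 nonzero rows, so rank(A) = 2.
The rank gives the maximum number of linearly independent rows: 2.

2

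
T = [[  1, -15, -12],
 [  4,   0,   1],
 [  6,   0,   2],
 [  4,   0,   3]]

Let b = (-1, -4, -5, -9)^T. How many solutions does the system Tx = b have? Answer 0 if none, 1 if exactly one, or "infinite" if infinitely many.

Row reduce the augmented matrix [T | b].
R2 ← R2 − (4)·R1: [0, 60, 49, 0]
R3 ← R3 − (6)·R1: [0, 90, 74, 1]
R4 ← R4 − (4)·R1: [0, 60, 51, -5]
R3 ← R3 − (3/2)·R2: [0, 0, 1/2, 1]
R4 ← R4 − R2: [0, 0, 2, -5]
R4 ← R4 − (4)·R3: [0, 0, 0, -9]
The echelon form has 4 nonzero rows; the last pivot sits in the augmented column, so rank(T) = 3 but rank([T|b]) = 4.
Since the ranks differ, the system is inconsistent.
It has no solutions.

0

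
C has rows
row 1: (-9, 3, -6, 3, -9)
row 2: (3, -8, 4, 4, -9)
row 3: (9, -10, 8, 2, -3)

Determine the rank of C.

2

Row reduce to echelon form.
R2 ← R2 + (1/3)·R1: [0, -7, 2, 5, -12]
R3 ← R3 + R1: [0, -7, 2, 5, -12]
R3 ← R3 − R2: [0, 0, 0, 0, 0]
Echelon form has 2 nonzero rows, so rank(C) = 2.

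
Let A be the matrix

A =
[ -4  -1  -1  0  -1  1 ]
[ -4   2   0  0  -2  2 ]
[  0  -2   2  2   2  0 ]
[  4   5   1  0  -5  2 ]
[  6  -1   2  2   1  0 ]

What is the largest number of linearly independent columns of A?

Row reduce to echelon form.
R2 ← R2 − R1: [0, 3, 1, 0, -1, 1]
R4 ← R4 + R1: [0, 4, 0, 0, -6, 3]
R5 ← R5 + (3/2)·R1: [0, -5/2, 1/2, 2, -1/2, 3/2]
R3 ← R3 + (2/3)·R2: [0, 0, 8/3, 2, 4/3, 2/3]
R4 ← R4 − (4/3)·R2: [0, 0, -4/3, 0, -14/3, 5/3]
R5 ← R5 + (5/6)·R2: [0, 0, 4/3, 2, -4/3, 7/3]
R4 ← R4 + (1/2)·R3: [0, 0, 0, 1, -4, 2]
R5 ← R5 − (1/2)·R3: [0, 0, 0, 1, -2, 2]
R5 ← R5 − R4: [0, 0, 0, 0, 2, 0]
Echelon form has 5 nonzero rows, so rank(A) = 5.
The rank gives the maximum number of linearly independent columns: 5.

5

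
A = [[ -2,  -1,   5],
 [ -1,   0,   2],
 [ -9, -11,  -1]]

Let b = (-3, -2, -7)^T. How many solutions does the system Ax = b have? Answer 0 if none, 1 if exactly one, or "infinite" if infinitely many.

1

Row reduce the augmented matrix [A | b].
R2 ← R2 − (1/2)·R1: [0, 1/2, -1/2, -1/2]
R3 ← R3 − (9/2)·R1: [0, -13/2, -47/2, 13/2]
R3 ← R3 + (13)·R2: [0, 0, -30, 0]
The echelon form has 3 nonzero rows, and every pivot lies in the first 3 columns, so rank(A) = rank([A|b]) = 3.
The system is consistent.
rank = 3 = number of unknowns, so the solution is unique.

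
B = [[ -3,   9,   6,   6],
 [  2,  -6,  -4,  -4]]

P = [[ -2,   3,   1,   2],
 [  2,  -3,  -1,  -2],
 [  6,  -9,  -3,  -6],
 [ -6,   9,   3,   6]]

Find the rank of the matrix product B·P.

First compute BP:
[[ 24, -36, -12, -24],
 [-16,  24,   8,  16]]
Now row reduce the product.
R2 ← R2 + (2/3)·R1: [0, 0, 0, 0]
1 nonzero row, so rank(BP) = 1.

1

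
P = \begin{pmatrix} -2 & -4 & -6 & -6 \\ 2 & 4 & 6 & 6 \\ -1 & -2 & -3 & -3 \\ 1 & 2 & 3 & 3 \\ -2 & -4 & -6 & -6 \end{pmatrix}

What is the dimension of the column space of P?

1

Row reduce to echelon form.
R2 ← R2 + R1: [0, 0, 0, 0]
R3 ← R3 − (1/2)·R1: [0, 0, 0, 0]
R4 ← R4 + (1/2)·R1: [0, 0, 0, 0]
R5 ← R5 − R1: [0, 0, 0, 0]
Echelon form has 1 nonzero row, so rank(P) = 1.
The column space has dimension equal to the rank: 1.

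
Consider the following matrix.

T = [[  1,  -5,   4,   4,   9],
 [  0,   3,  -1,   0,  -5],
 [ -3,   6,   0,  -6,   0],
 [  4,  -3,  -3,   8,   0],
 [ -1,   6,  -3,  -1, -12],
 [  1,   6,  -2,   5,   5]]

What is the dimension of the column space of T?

Row reduce to echelon form.
R3 ← R3 + (3)·R1: [0, -9, 12, 6, 27]
R4 ← R4 − (4)·R1: [0, 17, -19, -8, -36]
R5 ← R5 + R1: [0, 1, 1, 3, -3]
R6 ← R6 − R1: [0, 11, -6, 1, -4]
R3 ← R3 + (3)·R2: [0, 0, 9, 6, 12]
R4 ← R4 − (17/3)·R2: [0, 0, -40/3, -8, -23/3]
R5 ← R5 − (1/3)·R2: [0, 0, 4/3, 3, -4/3]
R6 ← R6 − (11/3)·R2: [0, 0, -7/3, 1, 43/3]
R4 ← R4 + (40/27)·R3: [0, 0, 0, 8/9, 91/9]
R5 ← R5 − (4/27)·R3: [0, 0, 0, 19/9, -28/9]
R6 ← R6 + (7/27)·R3: [0, 0, 0, 23/9, 157/9]
R5 ← R5 − (19/8)·R4: [0, 0, 0, 0, -217/8]
R6 ← R6 − (23/8)·R4: [0, 0, 0, 0, -93/8]
R6 ← R6 − (3/7)·R5: [0, 0, 0, 0, 0]
Echelon form has 5 nonzero rows, so rank(T) = 5.
The column space has dimension equal to the rank: 5.

5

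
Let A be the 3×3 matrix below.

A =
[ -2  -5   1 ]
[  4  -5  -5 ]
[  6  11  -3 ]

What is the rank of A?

3

Row reduce to echelon form.
R2 ← R2 + (2)·R1: [0, -15, -3]
R3 ← R3 + (3)·R1: [0, -4, 0]
R3 ← R3 − (4/15)·R2: [0, 0, 4/5]
Echelon form has 3 nonzero rows, so rank(A) = 3.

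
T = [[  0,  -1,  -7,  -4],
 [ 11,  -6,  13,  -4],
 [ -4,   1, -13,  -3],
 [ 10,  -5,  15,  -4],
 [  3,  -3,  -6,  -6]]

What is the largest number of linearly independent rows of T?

Row reduce to echelon form.
Swap R1 ↔ R2
R3 ← R3 + (4/11)·R1: [0, -13/11, -91/11, -49/11]
R4 ← R4 − (10/11)·R1: [0, 5/11, 35/11, -4/11]
R5 ← R5 − (3/11)·R1: [0, -15/11, -105/11, -54/11]
R3 ← R3 − (13/11)·R2: [0, 0, 0, 3/11]
R4 ← R4 + (5/11)·R2: [0, 0, 0, -24/11]
R5 ← R5 − (15/11)·R2: [0, 0, 0, 6/11]
R4 ← R4 + (8)·R3: [0, 0, 0, 0]
R5 ← R5 − (2)·R3: [0, 0, 0, 0]
Echelon form has 3 nonzero rows, so rank(T) = 3.
The rank gives the maximum number of linearly independent rows: 3.

3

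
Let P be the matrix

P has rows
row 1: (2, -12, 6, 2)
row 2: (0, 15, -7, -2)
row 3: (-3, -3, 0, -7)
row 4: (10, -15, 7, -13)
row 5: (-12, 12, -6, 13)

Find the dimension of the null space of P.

1

Row reduce to echelon form.
R3 ← R3 + (3/2)·R1: [0, -21, 9, -4]
R4 ← R4 − (5)·R1: [0, 45, -23, -23]
R5 ← R5 + (6)·R1: [0, -60, 30, 25]
R3 ← R3 + (7/5)·R2: [0, 0, -4/5, -34/5]
R4 ← R4 − (3)·R2: [0, 0, -2, -17]
R5 ← R5 + (4)·R2: [0, 0, 2, 17]
R4 ← R4 − (5/2)·R3: [0, 0, 0, 0]
R5 ← R5 + (5/2)·R3: [0, 0, 0, 0]
3 nonzero rows, so rank(P) = 3.
P has 4 columns; by rank–nullity, nullity = 4 − 3 = 1.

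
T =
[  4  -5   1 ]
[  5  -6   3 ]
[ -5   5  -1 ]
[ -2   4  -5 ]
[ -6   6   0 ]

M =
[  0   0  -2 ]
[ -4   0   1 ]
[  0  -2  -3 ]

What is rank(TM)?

First compute TM:
[[ 20,  -2, -16],
 [ 24,  -6, -25],
 [-20,   2,  18],
 [-16,  10,  23],
 [-24,   0,  18]]
Now row reduce the product.
R2 ← R2 − (6/5)·R1: [0, -18/5, -29/5]
R3 ← R3 + R1: [0, 0, 2]
R4 ← R4 + (4/5)·R1: [0, 42/5, 51/5]
R5 ← R5 + (6/5)·R1: [0, -12/5, -6/5]
R4 ← R4 + (7/3)·R2: [0, 0, -10/3]
R5 ← R5 − (2/3)·R2: [0, 0, 8/3]
R4 ← R4 + (5/3)·R3: [0, 0, 0]
R5 ← R5 − (4/3)·R3: [0, 0, 0]
3 nonzero rows, so rank(TM) = 3.

3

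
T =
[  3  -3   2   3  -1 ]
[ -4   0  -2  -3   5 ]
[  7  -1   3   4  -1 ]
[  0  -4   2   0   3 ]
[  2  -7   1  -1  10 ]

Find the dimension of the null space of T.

0

Row reduce to echelon form.
R2 ← R2 + (4/3)·R1: [0, -4, 2/3, 1, 11/3]
R3 ← R3 − (7/3)·R1: [0, 6, -5/3, -3, 4/3]
R5 ← R5 − (2/3)·R1: [0, -5, -1/3, -3, 32/3]
R3 ← R3 + (3/2)·R2: [0, 0, -2/3, -3/2, 41/6]
R4 ← R4 − R2: [0, 0, 4/3, -1, -2/3]
R5 ← R5 − (5/4)·R2: [0, 0, -7/6, -17/4, 73/12]
R4 ← R4 + (2)·R3: [0, 0, 0, -4, 13]
R5 ← R5 − (7/4)·R3: [0, 0, 0, -13/8, -47/8]
R5 ← R5 − (13/32)·R4: [0, 0, 0, 0, -357/32]
5 nonzero rows, so rank(T) = 5.
T has 5 columns; by rank–nullity, nullity = 5 − 5 = 0.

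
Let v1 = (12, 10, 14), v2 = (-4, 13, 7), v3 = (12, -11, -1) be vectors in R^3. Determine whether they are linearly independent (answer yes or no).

Form the matrix with these vectors as rows and row reduce.
R2 ← R2 + (1/3)·R1: [0, 49/3, 35/3]
R3 ← R3 − R1: [0, -21, -15]
R3 ← R3 + (9/7)·R2: [0, 0, 0]
2 nonzero rows, so the 3 vectors span a space of dimension 2.
Since 2 < 3, the vectors are linearly dependent.

no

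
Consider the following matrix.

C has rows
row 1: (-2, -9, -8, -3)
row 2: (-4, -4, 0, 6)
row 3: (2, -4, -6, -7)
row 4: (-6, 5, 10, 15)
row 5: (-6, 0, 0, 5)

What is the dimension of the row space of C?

Row reduce to echelon form.
R2 ← R2 − (2)·R1: [0, 14, 16, 12]
R3 ← R3 + R1: [0, -13, -14, -10]
R4 ← R4 − (3)·R1: [0, 32, 34, 24]
R5 ← R5 − (3)·R1: [0, 27, 24, 14]
R3 ← R3 + (13/14)·R2: [0, 0, 6/7, 8/7]
R4 ← R4 − (16/7)·R2: [0, 0, -18/7, -24/7]
R5 ← R5 − (27/14)·R2: [0, 0, -48/7, -64/7]
R4 ← R4 + (3)·R3: [0, 0, 0, 0]
R5 ← R5 + (8)·R3: [0, 0, 0, 0]
Echelon form has 3 nonzero rows, so rank(C) = 3.
The row space has dimension equal to the rank: 3.

3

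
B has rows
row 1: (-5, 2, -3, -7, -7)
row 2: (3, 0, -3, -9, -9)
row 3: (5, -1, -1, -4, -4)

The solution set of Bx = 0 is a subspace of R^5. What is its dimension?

3

Row reduce to echelon form.
R2 ← R2 + (3/5)·R1: [0, 6/5, -24/5, -66/5, -66/5]
R3 ← R3 + R1: [0, 1, -4, -11, -11]
R3 ← R3 − (5/6)·R2: [0, 0, 0, 0, 0]
2 nonzero rows, so rank(B) = 2.
B has 5 columns; by rank–nullity, nullity = 5 − 2 = 3.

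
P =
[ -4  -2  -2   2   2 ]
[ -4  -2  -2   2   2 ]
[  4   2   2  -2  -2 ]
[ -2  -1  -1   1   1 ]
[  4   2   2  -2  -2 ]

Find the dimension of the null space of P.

4

Row reduce to echelon form.
R2 ← R2 − R1: [0, 0, 0, 0, 0]
R3 ← R3 + R1: [0, 0, 0, 0, 0]
R4 ← R4 − (1/2)·R1: [0, 0, 0, 0, 0]
R5 ← R5 + R1: [0, 0, 0, 0, 0]
1 nonzero row, so rank(P) = 1.
P has 5 columns; by rank–nullity, nullity = 5 − 1 = 4.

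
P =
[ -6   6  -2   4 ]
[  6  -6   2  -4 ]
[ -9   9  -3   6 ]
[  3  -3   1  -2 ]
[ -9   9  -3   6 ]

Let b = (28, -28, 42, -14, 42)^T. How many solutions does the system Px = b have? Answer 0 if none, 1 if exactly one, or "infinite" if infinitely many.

infinite

Row reduce the augmented matrix [P | b].
R2 ← R2 + R1: [0, 0, 0, 0, 0]
R3 ← R3 − (3/2)·R1: [0, 0, 0, 0, 0]
R4 ← R4 + (1/2)·R1: [0, 0, 0, 0, 0]
R5 ← R5 − (3/2)·R1: [0, 0, 0, 0, 0]
The echelon form has 1 nonzero rows, and every pivot lies in the first 4 columns, so rank(P) = rank([P|b]) = 1.
The system is consistent.
rank = 1 < 4 unknowns, so there are infinitely many solutions.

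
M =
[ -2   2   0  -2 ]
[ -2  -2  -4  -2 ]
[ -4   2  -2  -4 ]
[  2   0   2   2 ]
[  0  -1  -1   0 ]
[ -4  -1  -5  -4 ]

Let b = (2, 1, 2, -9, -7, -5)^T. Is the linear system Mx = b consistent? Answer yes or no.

no

Row reduce the augmented matrix [M | b].
R2 ← R2 − R1: [0, -4, -4, 0, -1]
R3 ← R3 − (2)·R1: [0, -2, -2, 0, -2]
R4 ← R4 + R1: [0, 2, 2, 0, -7]
R6 ← R6 − (2)·R1: [0, -5, -5, 0, -9]
R3 ← R3 − (1/2)·R2: [0, 0, 0, 0, -3/2]
R4 ← R4 + (1/2)·R2: [0, 0, 0, 0, -15/2]
R5 ← R5 − (1/4)·R2: [0, 0, 0, 0, -27/4]
R6 ← R6 − (5/4)·R2: [0, 0, 0, 0, -31/4]
R4 ← R4 − (5)·R3: [0, 0, 0, 0, 0]
R5 ← R5 − (9/2)·R3: [0, 0, 0, 0, 0]
R6 ← R6 − (31/6)·R3: [0, 0, 0, 0, 0]
The echelon form has 3 nonzero rows; the last pivot sits in the augmented column, so rank(M) = 2 but rank([M|b]) = 3.
Since the ranks differ, the system is inconsistent.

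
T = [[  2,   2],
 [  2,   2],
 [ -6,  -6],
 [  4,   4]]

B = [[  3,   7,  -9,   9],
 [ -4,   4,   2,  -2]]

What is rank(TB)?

1

First compute TB:
[[ -2,  22, -14,  14],
 [ -2,  22, -14,  14],
 [  6, -66,  42, -42],
 [ -4,  44, -28,  28]]
Now row reduce the product.
R2 ← R2 − R1: [0, 0, 0, 0]
R3 ← R3 + (3)·R1: [0, 0, 0, 0]
R4 ← R4 − (2)·R1: [0, 0, 0, 0]
1 nonzero row, so rank(TB) = 1.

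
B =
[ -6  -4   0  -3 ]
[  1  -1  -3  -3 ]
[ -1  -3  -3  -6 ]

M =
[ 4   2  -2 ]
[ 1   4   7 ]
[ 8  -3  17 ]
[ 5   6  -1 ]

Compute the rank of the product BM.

First compute BM:
[[-43, -46, -13],
 [-36, -11, -57],
 [-61, -41, -64]]
Now row reduce the product.
R2 ← R2 − (36/43)·R1: [0, 1183/43, -1983/43]
R3 ← R3 − (61/43)·R1: [0, 1043/43, -1959/43]
R3 ← R3 − (149/169)·R2: [0, 0, -828/169]
3 nonzero rows, so rank(BM) = 3.

3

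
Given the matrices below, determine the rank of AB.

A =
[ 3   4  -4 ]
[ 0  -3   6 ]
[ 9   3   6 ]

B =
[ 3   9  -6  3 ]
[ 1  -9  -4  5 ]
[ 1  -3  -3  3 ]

First compute AB:
[[  9,   3, -22,  17],
 [  3,   9,  -6,   3],
 [ 36,  36, -84,  60]]
Now row reduce the product.
R2 ← R2 − (1/3)·R1: [0, 8, 4/3, -8/3]
R3 ← R3 − (4)·R1: [0, 24, 4, -8]
R3 ← R3 − (3)·R2: [0, 0, 0, 0]
2 nonzero rows, so rank(AB) = 2.

2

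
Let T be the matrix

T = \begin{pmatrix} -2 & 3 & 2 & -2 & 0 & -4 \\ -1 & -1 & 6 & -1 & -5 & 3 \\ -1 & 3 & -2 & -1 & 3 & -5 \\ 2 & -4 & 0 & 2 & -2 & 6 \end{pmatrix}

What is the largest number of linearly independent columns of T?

Row reduce to echelon form.
R2 ← R2 − (1/2)·R1: [0, -5/2, 5, 0, -5, 5]
R3 ← R3 − (1/2)·R1: [0, 3/2, -3, 0, 3, -3]
R4 ← R4 + R1: [0, -1, 2, 0, -2, 2]
R3 ← R3 + (3/5)·R2: [0, 0, 0, 0, 0, 0]
R4 ← R4 − (2/5)·R2: [0, 0, 0, 0, 0, 0]
Echelon form has 2 nonzero rows, so rank(T) = 2.
The rank gives the maximum number of linearly independent columns: 2.

2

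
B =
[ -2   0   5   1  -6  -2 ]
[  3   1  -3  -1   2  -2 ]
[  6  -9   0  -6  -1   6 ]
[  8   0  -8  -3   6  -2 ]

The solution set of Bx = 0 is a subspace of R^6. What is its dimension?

Row reduce to echelon form.
R2 ← R2 + (3/2)·R1: [0, 1, 9/2, 1/2, -7, -5]
R3 ← R3 + (3)·R1: [0, -9, 15, -3, -19, 0]
R4 ← R4 + (4)·R1: [0, 0, 12, 1, -18, -10]
R3 ← R3 + (9)·R2: [0, 0, 111/2, 3/2, -82, -45]
R4 ← R4 − (8/37)·R3: [0, 0, 0, 25/37, -10/37, -10/37]
4 nonzero rows, so rank(B) = 4.
B has 6 columns; by rank–nullity, nullity = 6 − 4 = 2.

2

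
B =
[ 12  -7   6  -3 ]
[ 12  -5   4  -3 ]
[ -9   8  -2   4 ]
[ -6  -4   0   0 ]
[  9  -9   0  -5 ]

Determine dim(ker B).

Row reduce to echelon form.
R2 ← R2 − R1: [0, 2, -2, 0]
R3 ← R3 + (3/4)·R1: [0, 11/4, 5/2, 7/4]
R4 ← R4 + (1/2)·R1: [0, -15/2, 3, -3/2]
R5 ← R5 − (3/4)·R1: [0, -15/4, -9/2, -11/4]
R3 ← R3 − (11/8)·R2: [0, 0, 21/4, 7/4]
R4 ← R4 + (15/4)·R2: [0, 0, -9/2, -3/2]
R5 ← R5 + (15/8)·R2: [0, 0, -33/4, -11/4]
R4 ← R4 + (6/7)·R3: [0, 0, 0, 0]
R5 ← R5 + (11/7)·R3: [0, 0, 0, 0]
3 nonzero rows, so rank(B) = 3.
B has 4 columns; by rank–nullity, nullity = 4 − 3 = 1.

1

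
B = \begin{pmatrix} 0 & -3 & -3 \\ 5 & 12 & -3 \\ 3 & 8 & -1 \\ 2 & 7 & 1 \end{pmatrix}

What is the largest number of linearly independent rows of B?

Row reduce to echelon form.
Swap R1 ↔ R2
R3 ← R3 − (3/5)·R1: [0, 4/5, 4/5]
R4 ← R4 − (2/5)·R1: [0, 11/5, 11/5]
R3 ← R3 + (4/15)·R2: [0, 0, 0]
R4 ← R4 + (11/15)·R2: [0, 0, 0]
Echelon form has 2 nonzero rows, so rank(B) = 2.
The rank gives the maximum number of linearly independent rows: 2.

2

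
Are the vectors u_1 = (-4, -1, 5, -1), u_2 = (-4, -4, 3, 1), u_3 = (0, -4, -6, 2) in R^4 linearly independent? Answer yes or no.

yes

Form the matrix with these vectors as rows and row reduce.
R2 ← R2 − R1: [0, -3, -2, 2]
R3 ← R3 − (4/3)·R2: [0, 0, -10/3, -2/3]
3 nonzero rows, so the 3 vectors span a space of dimension 3.
Since 3 = 3, the vectors are linearly independent.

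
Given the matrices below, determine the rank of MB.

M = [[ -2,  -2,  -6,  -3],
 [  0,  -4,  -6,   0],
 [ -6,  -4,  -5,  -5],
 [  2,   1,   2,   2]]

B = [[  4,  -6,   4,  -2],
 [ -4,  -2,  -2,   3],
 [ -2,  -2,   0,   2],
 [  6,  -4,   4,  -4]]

3

First compute MB:
[[ -6,  40, -16,  -2],
 [ 28,  20,   8, -24],
 [-28,  74, -36,  10],
 [ 12, -26,  14,  -5]]
Now row reduce the product.
R2 ← R2 + (14/3)·R1: [0, 620/3, -200/3, -100/3]
R3 ← R3 − (14/3)·R1: [0, -338/3, 116/3, 58/3]
R4 ← R4 + (2)·R1: [0, 54, -18, -9]
R3 ← R3 + (169/310)·R2: [0, 0, 72/31, 36/31]
R4 ← R4 − (81/310)·R2: [0, 0, -18/31, -9/31]
R4 ← R4 + (1/4)·R3: [0, 0, 0, 0]
3 nonzero rows, so rank(MB) = 3.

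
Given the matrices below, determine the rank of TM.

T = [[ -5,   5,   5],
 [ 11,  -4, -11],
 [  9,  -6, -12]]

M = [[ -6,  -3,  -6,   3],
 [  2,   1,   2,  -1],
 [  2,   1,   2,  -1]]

First compute TM:
[[ 50,  25,  50, -25],
 [-96, -48, -96,  48],
 [-90, -45, -90,  45]]
Now row reduce the product.
R2 ← R2 + (48/25)·R1: [0, 0, 0, 0]
R3 ← R3 + (9/5)·R1: [0, 0, 0, 0]
1 nonzero row, so rank(TM) = 1.

1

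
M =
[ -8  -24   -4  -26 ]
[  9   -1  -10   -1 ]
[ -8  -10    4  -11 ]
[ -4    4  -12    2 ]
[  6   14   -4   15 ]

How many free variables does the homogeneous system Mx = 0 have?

Row reduce to echelon form.
R2 ← R2 + (9/8)·R1: [0, -28, -29/2, -121/4]
R3 ← R3 − R1: [0, 14, 8, 15]
R4 ← R4 − (1/2)·R1: [0, 16, -10, 15]
R5 ← R5 + (3/4)·R1: [0, -4, -7, -9/2]
R3 ← R3 + (1/2)·R2: [0, 0, 3/4, -1/8]
R4 ← R4 + (4/7)·R2: [0, 0, -128/7, -16/7]
R5 ← R5 − (1/7)·R2: [0, 0, -69/14, -5/28]
R4 ← R4 + (512/21)·R3: [0, 0, 0, -16/3]
R5 ← R5 + (46/7)·R3: [0, 0, 0, -1]
R5 ← R5 − (3/16)·R4: [0, 0, 0, 0]
4 nonzero rows, so rank(M) = 4.
M has 4 columns; by rank–nullity, nullity = 4 − 4 = 0.

0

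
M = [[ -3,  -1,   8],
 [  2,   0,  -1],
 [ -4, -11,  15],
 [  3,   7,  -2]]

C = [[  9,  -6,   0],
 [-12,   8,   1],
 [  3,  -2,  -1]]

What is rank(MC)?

2

First compute MC:
[[  9,  -6,  -9],
 [ 15, -10,   1],
 [141, -94, -26],
 [-63,  42,   9]]
Now row reduce the product.
R2 ← R2 − (5/3)·R1: [0, 0, 16]
R3 ← R3 − (47/3)·R1: [0, 0, 115]
R4 ← R4 + (7)·R1: [0, 0, -54]
R3 ← R3 − (115/16)·R2: [0, 0, 0]
R4 ← R4 + (27/8)·R2: [0, 0, 0]
2 nonzero rows, so rank(MC) = 2.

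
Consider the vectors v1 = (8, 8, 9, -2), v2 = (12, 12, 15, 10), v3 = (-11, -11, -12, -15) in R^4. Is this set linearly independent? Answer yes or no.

yes

Form the matrix with these vectors as rows and row reduce.
R2 ← R2 − (3/2)·R1: [0, 0, 3/2, 13]
R3 ← R3 + (11/8)·R1: [0, 0, 3/8, -71/4]
R3 ← R3 − (1/4)·R2: [0, 0, 0, -21]
3 nonzero rows, so the 3 vectors span a space of dimension 3.
Since 3 = 3, the vectors are linearly independent.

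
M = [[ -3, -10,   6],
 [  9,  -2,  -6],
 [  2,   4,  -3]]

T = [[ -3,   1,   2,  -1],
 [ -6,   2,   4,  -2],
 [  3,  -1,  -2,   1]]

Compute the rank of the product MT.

First compute MT:
[[ 87, -29, -58,  29],
 [-33,  11,  22, -11],
 [-39,  13,  26, -13]]
Now row reduce the product.
R2 ← R2 + (11/29)·R1: [0, 0, 0, 0]
R3 ← R3 + (13/29)·R1: [0, 0, 0, 0]
1 nonzero row, so rank(MT) = 1.

1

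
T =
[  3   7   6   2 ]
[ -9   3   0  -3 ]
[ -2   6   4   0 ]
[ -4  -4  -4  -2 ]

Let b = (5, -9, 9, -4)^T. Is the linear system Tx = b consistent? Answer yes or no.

Row reduce the augmented matrix [T | b].
R2 ← R2 + (3)·R1: [0, 24, 18, 3, 6]
R3 ← R3 + (2/3)·R1: [0, 32/3, 8, 4/3, 37/3]
R4 ← R4 + (4/3)·R1: [0, 16/3, 4, 2/3, 8/3]
R3 ← R3 − (4/9)·R2: [0, 0, 0, 0, 29/3]
R4 ← R4 − (2/9)·R2: [0, 0, 0, 0, 4/3]
R4 ← R4 − (4/29)·R3: [0, 0, 0, 0, 0]
The echelon form has 3 nonzero rows; the last pivot sits in the augmented column, so rank(T) = 2 but rank([T|b]) = 3.
Since the ranks differ, the system is inconsistent.

no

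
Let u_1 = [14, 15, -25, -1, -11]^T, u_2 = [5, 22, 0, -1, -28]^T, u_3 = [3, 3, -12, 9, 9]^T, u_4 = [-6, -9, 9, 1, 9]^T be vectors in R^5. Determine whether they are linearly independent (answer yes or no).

Form the matrix with these vectors as rows and row reduce.
R2 ← R2 − (5/14)·R1: [0, 233/14, 125/14, -9/14, -337/14]
R3 ← R3 − (3/14)·R1: [0, -3/14, -93/14, 129/14, 159/14]
R4 ← R4 + (3/7)·R1: [0, -18/7, -12/7, 4/7, 30/7]
R3 ← R3 + (3/233)·R2: [0, 0, -1521/233, 2145/233, 2574/233]
R4 ← R4 + (36/233)·R2: [0, 0, -78/233, 110/233, 132/233]
R4 ← R4 − (2/39)·R3: [0, 0, 0, 0, 0]
3 nonzero rows, so the 4 vectors span a space of dimension 3.
Since 3 < 4, the vectors are linearly dependent.

no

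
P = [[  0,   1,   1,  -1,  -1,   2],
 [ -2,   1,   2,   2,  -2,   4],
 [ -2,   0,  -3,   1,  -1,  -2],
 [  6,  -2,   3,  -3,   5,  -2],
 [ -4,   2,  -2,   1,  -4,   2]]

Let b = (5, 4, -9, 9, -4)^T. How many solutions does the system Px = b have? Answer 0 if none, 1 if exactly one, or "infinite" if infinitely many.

infinite

Row reduce the augmented matrix [P | b].
Swap R1 ↔ R2
R3 ← R3 − R1: [0, -1, -5, -1, 1, -6, -13]
R4 ← R4 + (3)·R1: [0, 1, 9, 3, -1, 10, 21]
R5 ← R5 − (2)·R1: [0, 0, -6, -3, 0, -6, -12]
R3 ← R3 + R2: [0, 0, -4, -2, 0, -4, -8]
R4 ← R4 − R2: [0, 0, 8, 4, 0, 8, 16]
R4 ← R4 + (2)·R3: [0, 0, 0, 0, 0, 0, 0]
R5 ← R5 − (3/2)·R3: [0, 0, 0, 0, 0, 0, 0]
The echelon form has 3 nonzero rows, and every pivot lies in the first 6 columns, so rank(P) = rank([P|b]) = 3.
The system is consistent.
rank = 3 < 6 unknowns, so there are infinitely many solutions.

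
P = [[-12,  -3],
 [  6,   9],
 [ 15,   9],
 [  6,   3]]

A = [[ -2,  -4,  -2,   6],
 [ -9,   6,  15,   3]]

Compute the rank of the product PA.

First compute PA:
[[ 51,  30, -21, -81],
 [-93,  30, 123,  63],
 [-111,  -6, 105, 117],
 [-39,  -6,  33,  45]]
Now row reduce the product.
R2 ← R2 + (31/17)·R1: [0, 1440/17, 1440/17, -1440/17]
R3 ← R3 + (37/17)·R1: [0, 1008/17, 1008/17, -1008/17]
R4 ← R4 + (13/17)·R1: [0, 288/17, 288/17, -288/17]
R3 ← R3 − (7/10)·R2: [0, 0, 0, 0]
R4 ← R4 − (1/5)·R2: [0, 0, 0, 0]
2 nonzero rows, so rank(PA) = 2.

2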